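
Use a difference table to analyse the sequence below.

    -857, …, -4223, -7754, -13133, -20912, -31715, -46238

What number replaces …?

-2060

Using the last 6 terms:
First differences: -3531  -5379  -7779  -10803  -14523
Second differences: -1848  -2400  -3024  -3720
Third differences: -552  -624  -696
Fourth differences: -72  -72
Constant fourth difference = -72.
Extend backward: -552 + 72 = -480;  -1848 + 480 = -1368;  -3531 + 1368 = -2163;  -4223 + 2163 = -2060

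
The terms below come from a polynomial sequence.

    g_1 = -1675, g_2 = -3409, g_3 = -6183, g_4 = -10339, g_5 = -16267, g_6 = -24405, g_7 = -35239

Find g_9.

-1734 , -2774 , -4156 , -5928 , -8138 , -10834
-1040 , -1382 , -1772 , -2210 , -2696
-342 , -390 , -438 , -486
-48 , -48 , -48
Fourth differences constant at -48.
-486 − 48 = -534;  -2696 − 534 = -3230;  -10834 − 3230 = -14064;  -35239 − 14064 = -49303
-534 − 48 = -582;  -3230 − 582 = -3812;  -14064 − 3812 = -17876;  -49303 − 17876 = -67179

-67179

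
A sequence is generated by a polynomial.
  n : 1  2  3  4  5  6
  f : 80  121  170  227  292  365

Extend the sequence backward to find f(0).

47

Δ: 41  49  57  65  73
Δ²: 8  8  8  8
The second differences are constant at 8.
Work back: 41 − 8 = 33;  80 − 33 = 47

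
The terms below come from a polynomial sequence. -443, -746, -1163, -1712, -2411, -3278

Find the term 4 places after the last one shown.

First differences: -303 , -417 , -549 , -699 , -867
Second differences: -114 , -132 , -150 , -168
Third differences: -18 , -18 , -18
Third differences constant at -18.
-168 − 18 = -186;  -867 − 186 = -1053;  -3278 − 1053 = -4331
-186 − 18 = -204;  -1053 − 204 = -1257;  -4331 − 1257 = -5588
-204 − 18 = -222;  -1257 − 222 = -1479;  -5588 − 1479 = -7067
-222 − 18 = -240;  -1479 − 240 = -1719;  -7067 − 1719 = -8786

-8786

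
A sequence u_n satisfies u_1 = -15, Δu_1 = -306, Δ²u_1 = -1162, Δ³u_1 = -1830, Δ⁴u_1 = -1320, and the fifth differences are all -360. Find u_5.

Build the table forward from the leading diagonal:
D5: -360  -360  -360  -360  -360
D4: -1320  -1680  -2040  -2400  -2760
D3: -1830  -3150  -4830  -6870  -9270
D2: -1162  -2992  -6142  -10972  -17842
D1: -306  -1468  -4460  -10602  -21574
u: -15  -321  -1789  -6249  -16851

-16851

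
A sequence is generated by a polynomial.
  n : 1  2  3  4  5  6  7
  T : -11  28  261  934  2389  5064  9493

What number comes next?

16306

Δ: 39, 233, 673, 1455, 2675, 4429
Δ²: 194, 440, 782, 1220, 1754
Δ³: 246, 342, 438, 534
Δ⁴: 96, 96, 96
Fourth differences constant at 96.
534 + 96 = 630;  1754 + 630 = 2384;  4429 + 2384 = 6813;  9493 + 6813 = 16306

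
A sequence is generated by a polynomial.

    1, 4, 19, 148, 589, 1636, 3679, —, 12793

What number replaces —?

7204

Using the first 7 terms:
D1: 3, 15, 129, 441, 1047, 2043
D2: 12, 114, 312, 606, 996
D3: 102, 198, 294, 390
D4: 96, 96, 96
Constant fourth difference = 96.
Extend forward: 390 + 96 = 486;  996 + 486 = 1482;  2043 + 1482 = 3525;  3679 + 3525 = 7204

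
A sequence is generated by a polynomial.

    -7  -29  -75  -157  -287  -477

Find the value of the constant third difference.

D1: -22, -46, -82, -130, -190
D2: -24, -36, -48, -60
D3: -12, -12, -12

-12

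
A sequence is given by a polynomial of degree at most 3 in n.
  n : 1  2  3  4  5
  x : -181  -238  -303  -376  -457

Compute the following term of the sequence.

-546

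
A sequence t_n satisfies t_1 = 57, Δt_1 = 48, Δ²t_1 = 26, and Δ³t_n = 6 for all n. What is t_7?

855

Build the table forward from the leading diagonal:
Third differences: 6, 6, 6, 6, 6, 6, 6
Second differences: 26, 32, 38, 44, 50, 56, 62
First differences: 48, 74, 106, 144, 188, 238, 294
t: 57, 105, 179, 285, 429, 617, 855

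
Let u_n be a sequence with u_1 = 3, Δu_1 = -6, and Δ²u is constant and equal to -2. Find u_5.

Build the table forward from the leading diagonal:
Δ²: -2, -2, -2, -2, -2
Δ: -6, -8, -10, -12, -14
u: 3, -3, -11, -21, -33

-33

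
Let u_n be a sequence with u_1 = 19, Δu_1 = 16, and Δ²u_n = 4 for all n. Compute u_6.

Build the table forward from the leading diagonal:
Second differences: 4, 4, 4, 4, 4, 4
First differences: 16, 20, 24, 28, 32, 36
u: 19, 35, 55, 79, 107, 139

139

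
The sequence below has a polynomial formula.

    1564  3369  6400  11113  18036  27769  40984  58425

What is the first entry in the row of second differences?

1226

First differences: 1805, 3031, 4713, 6923, 9733, 13215, 17441
Second differences: 1226, 1682, 2210, 2810, 3482, 4226
Third differences: 456, 528, 600, 672, 744
Fourth differences: 72, 72, 72, 72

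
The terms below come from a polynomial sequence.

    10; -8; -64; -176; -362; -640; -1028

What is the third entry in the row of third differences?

-18

Δ: -18, -56, -112, -186, -278, -388
Δ²: -38, -56, -74, -92, -110
Δ³: -18, -18, -18, -18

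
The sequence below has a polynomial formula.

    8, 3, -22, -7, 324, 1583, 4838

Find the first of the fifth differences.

Δ: -5, -25, 15, 331, 1259, 3255
Δ²: -20, 40, 316, 928, 1996
Δ³: 60, 276, 612, 1068
Δ⁴: 216, 336, 456
Δ⁵: 120, 120

120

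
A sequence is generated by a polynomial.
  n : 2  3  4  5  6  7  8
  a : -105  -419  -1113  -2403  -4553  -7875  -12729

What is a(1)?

-3

First differences: -314, -694, -1290, -2150, -3322, -4854
Second differences: -380, -596, -860, -1172, -1532
Third differences: -216, -264, -312, -360
Fourth differences: -48, -48, -48
The fourth differences are constant at -48.
Work back: -216 + 48 = -168;  -380 + 168 = -212;  -314 + 212 = -102;  -105 + 102 = -3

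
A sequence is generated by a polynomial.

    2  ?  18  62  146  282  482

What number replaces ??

Using the last 5 terms:
First differences: 44, 84, 136, 200
Second differences: 40, 52, 64
Third differences: 12, 12
Constant third difference = 12.
Extend backward: 40 − 12 = 28;  44 − 28 = 16;  18 − 16 = 2

2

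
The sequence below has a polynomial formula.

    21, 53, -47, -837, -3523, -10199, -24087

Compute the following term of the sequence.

Δ: 32, -100, -790, -2686, -6676, -13888
Δ²: -132, -690, -1896, -3990, -7212
Δ³: -558, -1206, -2094, -3222
Δ⁴: -648, -888, -1128
Δ⁵: -240, -240
Fifth differences constant at -240.
-1128 − 240 = -1368;  -3222 − 1368 = -4590;  -7212 − 4590 = -11802;  -13888 − 11802 = -25690;  -24087 − 25690 = -49777

-49777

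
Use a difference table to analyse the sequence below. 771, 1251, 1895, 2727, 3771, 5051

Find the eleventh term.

480 , 644 , 832 , 1044 , 1280
164 , 188 , 212 , 236
24 , 24 , 24
The third differences are constant (24).
236 + 24 = 260;  1280 + 260 = 1540;  5051 + 1540 = 6591
260 + 24 = 284;  1540 + 284 = 1824;  6591 + 1824 = 8415
284 + 24 = 308;  1824 + 308 = 2132;  8415 + 2132 = 10547
308 + 24 = 332;  2132 + 332 = 2464;  10547 + 2464 = 13011
332 + 24 = 356;  2464 + 356 = 2820;  13011 + 2820 = 15831

15831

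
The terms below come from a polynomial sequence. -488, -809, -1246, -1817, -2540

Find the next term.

First differences: -321, -437, -571, -723
Second differences: -116, -134, -152
Third differences: -18, -18
Third differences constant at -18.
-152 − 18 = -170;  -723 − 170 = -893;  -2540 − 893 = -3433

-3433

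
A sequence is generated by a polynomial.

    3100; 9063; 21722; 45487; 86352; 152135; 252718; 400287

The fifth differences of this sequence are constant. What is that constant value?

240

D1: 5963, 12659, 23765, 40865, 65783, 100583, 147569
D2: 6696, 11106, 17100, 24918, 34800, 46986
D3: 4410, 5994, 7818, 9882, 12186
D4: 1584, 1824, 2064, 2304
D5: 240, 240, 240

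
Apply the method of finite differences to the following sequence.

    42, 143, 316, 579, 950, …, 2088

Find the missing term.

1447

Using the first 5 terms:
D1: 101  173  263  371
D2: 72  90  108
D3: 18  18
Constant third difference = 18.
Extend forward: 108 + 18 = 126;  371 + 126 = 497;  950 + 497 = 1447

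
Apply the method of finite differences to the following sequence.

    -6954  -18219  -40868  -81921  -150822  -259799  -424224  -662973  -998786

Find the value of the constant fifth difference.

D1: -11265, -22649, -41053, -68901, -108977, -164425, -238749, -335813
D2: -11384, -18404, -27848, -40076, -55448, -74324, -97064
D3: -7020, -9444, -12228, -15372, -18876, -22740
D4: -2424, -2784, -3144, -3504, -3864
D5: -360, -360, -360, -360

-360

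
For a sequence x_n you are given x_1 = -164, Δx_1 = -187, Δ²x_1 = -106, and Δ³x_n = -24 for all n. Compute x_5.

Build the table forward from the leading diagonal:
D3: -24, -24, -24, -24, -24
D2: -106, -130, -154, -178, -202
D1: -187, -293, -423, -577, -755
x: -164, -351, -644, -1067, -1644

-1644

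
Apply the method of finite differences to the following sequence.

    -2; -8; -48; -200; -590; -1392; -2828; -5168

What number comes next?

D1: -6  -40  -152  -390  -802  -1436  -2340
D2: -34  -112  -238  -412  -634  -904
D3: -78  -126  -174  -222  -270
D4: -48  -48  -48  -48
Fourth differences constant at -48.
-270 − 48 = -318;  -904 − 318 = -1222;  -2340 − 1222 = -3562;  -5168 − 3562 = -8730

-8730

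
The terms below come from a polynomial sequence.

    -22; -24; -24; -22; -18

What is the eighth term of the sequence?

6

First differences: -2, 0, 2, 4
Second differences: 2, 2, 2
Constant second difference = 2, so extend:
4 + 2 = 6;  -18 + 6 = -12
6 + 2 = 8;  -12 + 8 = -4
8 + 2 = 10;  -4 + 10 = 6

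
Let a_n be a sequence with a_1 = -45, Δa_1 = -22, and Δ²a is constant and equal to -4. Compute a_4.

Build the table forward from the leading diagonal:
D2: -4, -4, -4, -4
D1: -22, -26, -30, -34
a: -45, -67, -93, -123

-123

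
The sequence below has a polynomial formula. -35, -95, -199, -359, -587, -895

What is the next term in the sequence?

-1295

Δ: -60, -104, -160, -228, -308
Δ²: -44, -56, -68, -80
Δ³: -12, -12, -12
Constant third difference = -12, so extend:
-80 − 12 = -92;  -308 − 92 = -400;  -895 − 400 = -1295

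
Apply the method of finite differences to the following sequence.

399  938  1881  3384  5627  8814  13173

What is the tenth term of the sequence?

35922

First differences: 539, 943, 1503, 2243, 3187, 4359
Second differences: 404, 560, 740, 944, 1172
Third differences: 156, 180, 204, 228
Fourth differences: 24, 24, 24
The fourth differences are constant (24).
228 + 24 = 252;  1172 + 252 = 1424;  4359 + 1424 = 5783;  13173 + 5783 = 18956
252 + 24 = 276;  1424 + 276 = 1700;  5783 + 1700 = 7483;  18956 + 7483 = 26439
276 + 24 = 300;  1700 + 300 = 2000;  7483 + 2000 = 9483;  26439 + 9483 = 35922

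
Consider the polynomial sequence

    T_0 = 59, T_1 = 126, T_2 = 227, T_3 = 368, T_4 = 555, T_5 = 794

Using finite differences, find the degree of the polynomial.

D1: 67, 101, 141, 187, 239
D2: 34, 40, 46, 52
D3: 6, 6, 6
The third differences are constant, so the polynomial has degree 3.

3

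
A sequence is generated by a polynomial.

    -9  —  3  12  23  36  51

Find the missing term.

-4

Using the last 5 terms:
D1: 9  11  13  15
D2: 2  2  2
Constant second difference = 2.
Extend backward: 9 − 2 = 7;  3 − 7 = -4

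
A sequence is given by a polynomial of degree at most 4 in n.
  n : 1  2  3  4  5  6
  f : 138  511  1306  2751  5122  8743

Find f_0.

Δ: 373, 795, 1445, 2371, 3621
Δ²: 422, 650, 926, 1250
Δ³: 228, 276, 324
Δ⁴: 48, 48
The fourth differences are constant at 48.
Work back: 228 − 48 = 180;  422 − 180 = 242;  373 − 242 = 131;  138 − 131 = 7

7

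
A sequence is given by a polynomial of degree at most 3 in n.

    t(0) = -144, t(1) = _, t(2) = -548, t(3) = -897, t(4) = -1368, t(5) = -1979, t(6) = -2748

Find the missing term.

-303

Using the last 5 terms:
Δ: -349, -471, -611, -769
Δ²: -122, -140, -158
Δ³: -18, -18
Constant third difference = -18.
Extend backward: -122 + 18 = -104;  -349 + 104 = -245;  -548 + 245 = -303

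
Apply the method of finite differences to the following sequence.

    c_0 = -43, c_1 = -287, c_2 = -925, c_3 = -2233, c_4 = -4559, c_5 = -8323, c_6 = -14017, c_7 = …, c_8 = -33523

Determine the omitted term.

Using the first 7 terms:
D1: -244  -638  -1308  -2326  -3764  -5694
D2: -394  -670  -1018  -1438  -1930
D3: -276  -348  -420  -492
D4: -72  -72  -72
Constant fourth difference = -72.
Extend forward: -492 − 72 = -564;  -1930 − 564 = -2494;  -5694 − 2494 = -8188;  -14017 − 8188 = -22205

-22205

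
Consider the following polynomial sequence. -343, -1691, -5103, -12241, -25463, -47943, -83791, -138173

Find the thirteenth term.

-957943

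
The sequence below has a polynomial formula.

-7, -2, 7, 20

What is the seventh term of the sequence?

83

D1: 5, 9, 13
D2: 4, 4
The second differences are constant (4).
13 + 4 = 17;  20 + 17 = 37
17 + 4 = 21;  37 + 21 = 58
21 + 4 = 25;  58 + 25 = 83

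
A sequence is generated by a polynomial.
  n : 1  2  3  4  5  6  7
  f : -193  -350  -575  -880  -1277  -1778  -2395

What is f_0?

-92

D1: -157, -225, -305, -397, -501, -617
D2: -68, -80, -92, -104, -116
D3: -12, -12, -12, -12
The third differences are constant at -12.
Work back: -68 + 12 = -56;  -157 + 56 = -101;  -193 + 101 = -92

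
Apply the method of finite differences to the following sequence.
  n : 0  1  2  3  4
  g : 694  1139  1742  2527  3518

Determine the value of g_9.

445, 603, 785, 991
158, 182, 206
24, 24
The third differences are constant (24).
206 + 24 = 230;  991 + 230 = 1221;  3518 + 1221 = 4739
230 + 24 = 254;  1221 + 254 = 1475;  4739 + 1475 = 6214
254 + 24 = 278;  1475 + 278 = 1753;  6214 + 1753 = 7967
278 + 24 = 302;  1753 + 302 = 2055;  7967 + 2055 = 10022
302 + 24 = 326;  2055 + 326 = 2381;  10022 + 2381 = 12403

12403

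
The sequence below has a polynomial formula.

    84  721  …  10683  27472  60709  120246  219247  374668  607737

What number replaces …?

3322

Using the last 7 terms:
Δ: 16789  33237  59537  99001  155421  233069
Δ²: 16448  26300  39464  56420  77648
Δ³: 9852  13164  16956  21228
Δ⁴: 3312  3792  4272
Δ⁵: 480  480
Constant fifth difference = 480.
Extend backward: 3312 − 480 = 2832;  9852 − 2832 = 7020;  16448 − 7020 = 9428;  16789 − 9428 = 7361;  10683 − 7361 = 3322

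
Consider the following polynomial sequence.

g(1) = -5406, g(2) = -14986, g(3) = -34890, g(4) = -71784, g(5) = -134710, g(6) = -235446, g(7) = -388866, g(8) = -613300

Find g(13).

Δ: -9580, -19904, -36894, -62926, -100736, -153420, -224434
Δ²: -10324, -16990, -26032, -37810, -52684, -71014
Δ³: -6666, -9042, -11778, -14874, -18330
Δ⁴: -2376, -2736, -3096, -3456
Δ⁵: -360, -360, -360
Fifth differences constant at -360.
-3456 − 360 = -3816;  -18330 − 3816 = -22146;  -71014 − 22146 = -93160;  -224434 − 93160 = -317594;  -613300 − 317594 = -930894
-3816 − 360 = -4176;  -22146 − 4176 = -26322;  -93160 − 26322 = -119482;  -317594 − 119482 = -437076;  -930894 − 437076 = -1367970
-4176 − 360 = -4536;  -26322 − 4536 = -30858;  -119482 − 30858 = -150340;  -437076 − 150340 = -587416;  -1367970 − 587416 = -1955386
-4536 − 360 = -4896;  -30858 − 4896 = -35754;  -150340 − 35754 = -186094;  -587416 − 186094 = -773510;  -1955386 − 773510 = -2728896
-4896 − 360 = -5256;  -35754 − 5256 = -41010;  -186094 − 41010 = -227104;  -773510 − 227104 = -1000614;  -2728896 − 1000614 = -3729510

-3729510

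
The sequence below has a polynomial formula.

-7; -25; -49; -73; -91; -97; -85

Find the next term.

First differences: -18, -24, -24, -18, -6, 12
Second differences: -6, 0, 6, 12, 18
Third differences: 6, 6, 6, 6
The third differences are constant (6).
18 + 6 = 24;  12 + 24 = 36;  -85 + 36 = -49

-49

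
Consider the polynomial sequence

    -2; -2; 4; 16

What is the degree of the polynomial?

D1: 0, 6, 12
D2: 6, 6
The second differences are constant, so the polynomial has degree 2.

2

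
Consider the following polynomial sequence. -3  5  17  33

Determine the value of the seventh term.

First differences: 8 , 12 , 16
Second differences: 4 , 4
The second differences are constant (4).
16 + 4 = 20;  33 + 20 = 53
20 + 4 = 24;  53 + 24 = 77
24 + 4 = 28;  77 + 28 = 105

105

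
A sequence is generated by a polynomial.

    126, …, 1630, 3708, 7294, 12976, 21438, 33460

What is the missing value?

Using the last 6 terms:
First differences: 2078  3586  5682  8462  12022
Second differences: 1508  2096  2780  3560
Third differences: 588  684  780
Fourth differences: 96  96
Constant fourth difference = 96.
Extend backward: 588 − 96 = 492;  1508 − 492 = 1016;  2078 − 1016 = 1062;  1630 − 1062 = 568

568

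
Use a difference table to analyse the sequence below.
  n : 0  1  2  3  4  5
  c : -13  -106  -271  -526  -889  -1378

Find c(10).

-6343

D1: -93, -165, -255, -363, -489
D2: -72, -90, -108, -126
D3: -18, -18, -18
The third differences are constant (-18).
-126 − 18 = -144;  -489 − 144 = -633;  -1378 − 633 = -2011
-144 − 18 = -162;  -633 − 162 = -795;  -2011 − 795 = -2806
-162 − 18 = -180;  -795 − 180 = -975;  -2806 − 975 = -3781
-180 − 18 = -198;  -975 − 198 = -1173;  -3781 − 1173 = -4954
-198 − 18 = -216;  -1173 − 216 = -1389;  -4954 − 1389 = -6343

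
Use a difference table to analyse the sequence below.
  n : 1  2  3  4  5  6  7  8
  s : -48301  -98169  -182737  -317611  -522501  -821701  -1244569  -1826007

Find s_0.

-21151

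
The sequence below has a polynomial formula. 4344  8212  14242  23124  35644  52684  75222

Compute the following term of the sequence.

104332

Δ: 3868, 6030, 8882, 12520, 17040, 22538
Δ²: 2162, 2852, 3638, 4520, 5498
Δ³: 690, 786, 882, 978
Δ⁴: 96, 96, 96
Fourth differences constant at 96.
978 + 96 = 1074;  5498 + 1074 = 6572;  22538 + 6572 = 29110;  75222 + 29110 = 104332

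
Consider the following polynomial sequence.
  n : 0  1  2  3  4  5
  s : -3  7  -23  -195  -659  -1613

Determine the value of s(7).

-6023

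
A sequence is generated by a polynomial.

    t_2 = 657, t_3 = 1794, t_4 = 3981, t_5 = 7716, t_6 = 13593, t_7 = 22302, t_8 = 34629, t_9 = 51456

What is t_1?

168

1137  2187  3735  5877  8709  12327  16827
1050  1548  2142  2832  3618  4500
498  594  690  786  882
96  96  96  96
The fourth differences are constant at 96.
Work back: 498 − 96 = 402;  1050 − 402 = 648;  1137 − 648 = 489;  657 − 489 = 168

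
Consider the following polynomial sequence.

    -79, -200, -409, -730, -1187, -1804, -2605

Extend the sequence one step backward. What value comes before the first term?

First differences: -121  -209  -321  -457  -617  -801
Second differences: -88  -112  -136  -160  -184
Third differences: -24  -24  -24  -24
The third differences are constant at -24.
Work back: -88 + 24 = -64;  -121 + 64 = -57;  -79 + 57 = -22

-22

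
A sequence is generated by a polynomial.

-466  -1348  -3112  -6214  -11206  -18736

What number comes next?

-29548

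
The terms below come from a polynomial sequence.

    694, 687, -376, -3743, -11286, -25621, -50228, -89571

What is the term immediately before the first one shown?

389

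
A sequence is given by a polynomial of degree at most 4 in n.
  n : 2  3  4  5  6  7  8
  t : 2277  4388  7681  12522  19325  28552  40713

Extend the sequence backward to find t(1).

2111, 3293, 4841, 6803, 9227, 12161
1182, 1548, 1962, 2424, 2934
366, 414, 462, 510
48, 48, 48
The fourth differences are constant at 48.
Work back: 366 − 48 = 318;  1182 − 318 = 864;  2111 − 864 = 1247;  2277 − 1247 = 1030

1030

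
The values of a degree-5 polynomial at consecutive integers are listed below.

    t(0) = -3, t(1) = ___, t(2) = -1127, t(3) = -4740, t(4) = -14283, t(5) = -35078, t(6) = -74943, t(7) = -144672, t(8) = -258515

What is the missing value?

-138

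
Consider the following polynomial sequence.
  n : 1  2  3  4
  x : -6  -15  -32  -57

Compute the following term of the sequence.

-90

First differences: -9  -17  -25
Second differences: -8  -8
Constant second difference = -8, so extend:
-25 − 8 = -33;  -57 − 33 = -90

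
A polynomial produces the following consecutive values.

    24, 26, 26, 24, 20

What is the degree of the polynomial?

2

2, 0, -2, -4
-2, -2, -2
The second differences are constant, so the polynomial has degree 2.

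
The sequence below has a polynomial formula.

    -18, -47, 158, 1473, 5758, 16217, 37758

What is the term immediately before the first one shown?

D1: -29, 205, 1315, 4285, 10459, 21541
D2: 234, 1110, 2970, 6174, 11082
D3: 876, 1860, 3204, 4908
D4: 984, 1344, 1704
D5: 360, 360
The fifth differences are constant at 360.
Work back: 984 − 360 = 624;  876 − 624 = 252;  234 − 252 = -18;  -29 + 18 = -11;  -18 + 11 = -7

-7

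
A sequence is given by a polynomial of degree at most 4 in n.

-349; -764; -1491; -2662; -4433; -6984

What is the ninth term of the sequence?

D1: -415, -727, -1171, -1771, -2551
D2: -312, -444, -600, -780
D3: -132, -156, -180
D4: -24, -24
The fourth differences are constant (-24).
-180 − 24 = -204;  -780 − 204 = -984;  -2551 − 984 = -3535;  -6984 − 3535 = -10519
-204 − 24 = -228;  -984 − 228 = -1212;  -3535 − 1212 = -4747;  -10519 − 4747 = -15266
-228 − 24 = -252;  -1212 − 252 = -1464;  -4747 − 1464 = -6211;  -15266 − 6211 = -21477

-21477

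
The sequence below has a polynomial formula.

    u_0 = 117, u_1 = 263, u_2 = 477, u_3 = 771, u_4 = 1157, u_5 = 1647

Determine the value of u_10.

First differences: 146, 214, 294, 386, 490
Second differences: 68, 80, 92, 104
Third differences: 12, 12, 12
Constant third difference = 12, so extend:
104 + 12 = 116;  490 + 116 = 606;  1647 + 606 = 2253
116 + 12 = 128;  606 + 128 = 734;  2253 + 734 = 2987
128 + 12 = 140;  734 + 140 = 874;  2987 + 874 = 3861
140 + 12 = 152;  874 + 152 = 1026;  3861 + 1026 = 4887
152 + 12 = 164;  1026 + 164 = 1190;  4887 + 1190 = 6077

6077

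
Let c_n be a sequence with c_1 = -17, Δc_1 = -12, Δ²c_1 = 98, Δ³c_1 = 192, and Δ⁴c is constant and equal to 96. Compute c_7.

Build the table forward from the leading diagonal:
Fourth differences: 96  96  96  96  96  96  96
Third differences: 192  288  384  480  576  672  768
Second differences: 98  290  578  962  1442  2018  2690
First differences: -12  86  376  954  1916  3358  5376
c: -17  -29  57  433  1387  3303  6661

6661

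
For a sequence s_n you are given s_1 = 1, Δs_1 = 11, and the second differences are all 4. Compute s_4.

46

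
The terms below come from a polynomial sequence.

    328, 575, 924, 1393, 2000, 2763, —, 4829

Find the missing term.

Using the first 6 terms:
First differences: 247, 349, 469, 607, 763
Second differences: 102, 120, 138, 156
Third differences: 18, 18, 18
Constant third difference = 18.
Extend forward: 156 + 18 = 174;  763 + 174 = 937;  2763 + 937 = 3700

3700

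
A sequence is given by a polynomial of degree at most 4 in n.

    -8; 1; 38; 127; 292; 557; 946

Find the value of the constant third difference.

Δ: 9, 37, 89, 165, 265, 389
Δ²: 28, 52, 76, 100, 124
Δ³: 24, 24, 24, 24

24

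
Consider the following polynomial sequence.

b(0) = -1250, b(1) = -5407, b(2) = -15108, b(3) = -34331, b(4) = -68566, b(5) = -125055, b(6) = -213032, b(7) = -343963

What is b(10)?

-1147660

-4157, -9701, -19223, -34235, -56489, -87977, -130931
-5544, -9522, -15012, -22254, -31488, -42954
-3978, -5490, -7242, -9234, -11466
-1512, -1752, -1992, -2232
-240, -240, -240
Constant fifth difference = -240, so extend:
-2232 − 240 = -2472;  -11466 − 2472 = -13938;  -42954 − 13938 = -56892;  -130931 − 56892 = -187823;  -343963 − 187823 = -531786
-2472 − 240 = -2712;  -13938 − 2712 = -16650;  -56892 − 16650 = -73542;  -187823 − 73542 = -261365;  -531786 − 261365 = -793151
-2712 − 240 = -2952;  -16650 − 2952 = -19602;  -73542 − 19602 = -93144;  -261365 − 93144 = -354509;  -793151 − 354509 = -1147660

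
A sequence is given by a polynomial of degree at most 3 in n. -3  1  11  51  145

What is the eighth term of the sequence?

First differences: 4  10  40  94
Second differences: 6  30  54
Third differences: 24  24
Third differences constant at 24.
54 + 24 = 78;  94 + 78 = 172;  145 + 172 = 317
78 + 24 = 102;  172 + 102 = 274;  317 + 274 = 591
102 + 24 = 126;  274 + 126 = 400;  591 + 400 = 991

991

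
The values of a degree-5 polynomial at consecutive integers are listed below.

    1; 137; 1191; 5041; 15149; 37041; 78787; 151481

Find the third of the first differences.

3850

First differences: 136, 1054, 3850, 10108, 21892, 41746, 72694
Second differences: 918, 2796, 6258, 11784, 19854, 30948
Third differences: 1878, 3462, 5526, 8070, 11094
Fourth differences: 1584, 2064, 2544, 3024
Fifth differences: 480, 480, 480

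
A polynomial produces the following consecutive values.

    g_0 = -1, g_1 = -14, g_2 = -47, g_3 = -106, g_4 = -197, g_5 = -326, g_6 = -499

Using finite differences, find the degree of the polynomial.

3

-13, -33, -59, -91, -129, -173
-20, -26, -32, -38, -44
-6, -6, -6, -6
The third differences are constant, so the polynomial has degree 3.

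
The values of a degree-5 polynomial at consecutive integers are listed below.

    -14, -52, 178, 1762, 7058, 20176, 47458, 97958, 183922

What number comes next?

321268

Δ: -38, 230, 1584, 5296, 13118, 27282, 50500, 85964
Δ²: 268, 1354, 3712, 7822, 14164, 23218, 35464
Δ³: 1086, 2358, 4110, 6342, 9054, 12246
Δ⁴: 1272, 1752, 2232, 2712, 3192
Δ⁵: 480, 480, 480, 480
The fifth differences are constant (480).
3192 + 480 = 3672;  12246 + 3672 = 15918;  35464 + 15918 = 51382;  85964 + 51382 = 137346;  183922 + 137346 = 321268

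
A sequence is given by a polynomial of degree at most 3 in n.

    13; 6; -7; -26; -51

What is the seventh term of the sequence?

-119

D1: -7, -13, -19, -25
D2: -6, -6, -6
Second differences constant at -6.
-25 − 6 = -31;  -51 − 31 = -82
-31 − 6 = -37;  -82 − 37 = -119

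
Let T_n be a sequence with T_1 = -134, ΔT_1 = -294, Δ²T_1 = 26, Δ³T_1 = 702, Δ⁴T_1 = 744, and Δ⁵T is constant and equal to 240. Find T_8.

Build the table forward from the leading diagonal:
D5: 240  240  240  240  240  240  240  240
D4: 744  984  1224  1464  1704  1944  2184  2424
D3: 702  1446  2430  3654  5118  6822  8766  10950
D2: 26  728  2174  4604  8258  13376  20198  28964
D1: -294  -268  460  2634  7238  15496  28872  49070
T: -134  -428  -696  -236  2398  9636  25132  54004

54004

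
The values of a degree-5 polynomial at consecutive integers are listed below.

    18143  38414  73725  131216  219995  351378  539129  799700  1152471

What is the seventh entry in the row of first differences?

260571

D1: 20271, 35311, 57491, 88779, 131383, 187751, 260571, 352771
D2: 15040, 22180, 31288, 42604, 56368, 72820, 92200
D3: 7140, 9108, 11316, 13764, 16452, 19380
D4: 1968, 2208, 2448, 2688, 2928
D5: 240, 240, 240, 240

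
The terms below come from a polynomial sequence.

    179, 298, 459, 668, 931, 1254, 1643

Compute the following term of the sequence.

2104

119, 161, 209, 263, 323, 389
42, 48, 54, 60, 66
6, 6, 6, 6
Third differences constant at 6.
66 + 6 = 72;  389 + 72 = 461;  1643 + 461 = 2104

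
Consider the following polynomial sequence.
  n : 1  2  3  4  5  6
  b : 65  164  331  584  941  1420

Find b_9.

Δ: 99, 167, 253, 357, 479
Δ²: 68, 86, 104, 122
Δ³: 18, 18, 18
The third differences are constant (18).
122 + 18 = 140;  479 + 140 = 619;  1420 + 619 = 2039
140 + 18 = 158;  619 + 158 = 777;  2039 + 777 = 2816
158 + 18 = 176;  777 + 176 = 953;  2816 + 953 = 3769

3769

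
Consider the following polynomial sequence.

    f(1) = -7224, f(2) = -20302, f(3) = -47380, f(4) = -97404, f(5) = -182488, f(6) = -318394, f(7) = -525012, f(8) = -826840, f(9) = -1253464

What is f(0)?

-1888

Δ: -13078, -27078, -50024, -85084, -135906, -206618, -301828, -426624
Δ²: -14000, -22946, -35060, -50822, -70712, -95210, -124796
Δ³: -8946, -12114, -15762, -19890, -24498, -29586
Δ⁴: -3168, -3648, -4128, -4608, -5088
Δ⁵: -480, -480, -480, -480
The fifth differences are constant at -480.
Work back: -3168 + 480 = -2688;  -8946 + 2688 = -6258;  -14000 + 6258 = -7742;  -13078 + 7742 = -5336;  -7224 + 5336 = -1888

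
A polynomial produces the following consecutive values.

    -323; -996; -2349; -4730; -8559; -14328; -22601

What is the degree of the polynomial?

4

D1: -673, -1353, -2381, -3829, -5769, -8273
D2: -680, -1028, -1448, -1940, -2504
D3: -348, -420, -492, -564
D4: -72, -72, -72
The fourth differences are constant, so the polynomial has degree 4.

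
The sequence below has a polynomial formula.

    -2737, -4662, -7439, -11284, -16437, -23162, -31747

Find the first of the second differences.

-852

First differences: -1925, -2777, -3845, -5153, -6725, -8585
Second differences: -852, -1068, -1308, -1572, -1860
Third differences: -216, -240, -264, -288
Fourth differences: -24, -24, -24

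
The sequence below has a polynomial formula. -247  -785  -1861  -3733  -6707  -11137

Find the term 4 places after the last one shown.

-52177

Δ: -538 , -1076 , -1872 , -2974 , -4430
Δ²: -538 , -796 , -1102 , -1456
Δ³: -258 , -306 , -354
Δ⁴: -48 , -48
The fourth differences are constant (-48).
-354 − 48 = -402;  -1456 − 402 = -1858;  -4430 − 1858 = -6288;  -11137 − 6288 = -17425
-402 − 48 = -450;  -1858 − 450 = -2308;  -6288 − 2308 = -8596;  -17425 − 8596 = -26021
-450 − 48 = -498;  -2308 − 498 = -2806;  -8596 − 2806 = -11402;  -26021 − 11402 = -37423
-498 − 48 = -546;  -2806 − 546 = -3352;  -11402 − 3352 = -14754;  -37423 − 14754 = -52177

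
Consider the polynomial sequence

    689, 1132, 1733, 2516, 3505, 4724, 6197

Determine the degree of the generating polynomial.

3

Δ: 443, 601, 783, 989, 1219, 1473
Δ²: 158, 182, 206, 230, 254
Δ³: 24, 24, 24, 24
The third differences are constant, so the polynomial has degree 3.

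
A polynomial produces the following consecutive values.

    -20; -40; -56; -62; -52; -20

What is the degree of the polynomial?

3

Δ: -20, -16, -6, 10, 32
Δ²: 4, 10, 16, 22
Δ³: 6, 6, 6
The third differences are constant, so the polynomial has degree 3.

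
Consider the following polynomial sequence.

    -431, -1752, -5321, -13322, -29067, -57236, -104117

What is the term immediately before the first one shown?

-62

D1: -1321  -3569  -8001  -15745  -28169  -46881
D2: -2248  -4432  -7744  -12424  -18712
D3: -2184  -3312  -4680  -6288
D4: -1128  -1368  -1608
D5: -240  -240
The fifth differences are constant at -240.
Work back: -1128 + 240 = -888;  -2184 + 888 = -1296;  -2248 + 1296 = -952;  -1321 + 952 = -369;  -431 + 369 = -62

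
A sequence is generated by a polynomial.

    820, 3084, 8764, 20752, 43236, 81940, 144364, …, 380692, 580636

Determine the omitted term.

240024

Using the first 7 terms:
2264  5680  11988  22484  38704  62424
3416  6308  10496  16220  23720
2892  4188  5724  7500
1296  1536  1776
240  240
Constant fifth difference = 240.
Extend forward: 1776 + 240 = 2016;  7500 + 2016 = 9516;  23720 + 9516 = 33236;  62424 + 33236 = 95660;  144364 + 95660 = 240024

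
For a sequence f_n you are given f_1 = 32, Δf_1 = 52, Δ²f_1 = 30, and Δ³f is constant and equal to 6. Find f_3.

Build the table forward from the leading diagonal:
Δ³: 6  6  6
Δ²: 30  36  42
Δ: 52  82  118
f: 32  84  166

166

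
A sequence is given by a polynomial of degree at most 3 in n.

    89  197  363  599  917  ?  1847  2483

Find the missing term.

1329

Using the first 5 terms:
D1: 108, 166, 236, 318
D2: 58, 70, 82
D3: 12, 12
Constant third difference = 12.
Extend forward: 82 + 12 = 94;  318 + 94 = 412;  917 + 412 = 1329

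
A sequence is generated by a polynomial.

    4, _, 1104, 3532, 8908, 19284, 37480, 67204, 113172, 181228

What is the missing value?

Using the last 8 terms:
Δ: 2428  5376  10376  18196  29724  45968  68056
Δ²: 2948  5000  7820  11528  16244  22088
Δ³: 2052  2820  3708  4716  5844
Δ⁴: 768  888  1008  1128
Δ⁵: 120  120  120
Constant fifth difference = 120.
Extend backward: 768 − 120 = 648;  2052 − 648 = 1404;  2948 − 1404 = 1544;  2428 − 1544 = 884;  1104 − 884 = 220

220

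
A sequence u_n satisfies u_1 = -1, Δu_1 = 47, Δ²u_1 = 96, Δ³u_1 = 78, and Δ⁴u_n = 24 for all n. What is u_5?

1099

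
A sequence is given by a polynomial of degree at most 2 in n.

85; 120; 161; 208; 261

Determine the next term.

320

First differences: 35  41  47  53
Second differences: 6  6  6
Constant second difference = 6, so extend:
53 + 6 = 59;  261 + 59 = 320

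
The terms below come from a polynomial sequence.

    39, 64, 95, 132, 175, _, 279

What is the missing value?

Using the first 5 terms:
Δ: 25  31  37  43
Δ²: 6  6  6
Constant second difference = 6.
Extend forward: 43 + 6 = 49;  175 + 49 = 224

224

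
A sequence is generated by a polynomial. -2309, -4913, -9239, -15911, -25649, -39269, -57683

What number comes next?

D1: -2604, -4326, -6672, -9738, -13620, -18414
D2: -1722, -2346, -3066, -3882, -4794
D3: -624, -720, -816, -912
D4: -96, -96, -96
Constant fourth difference = -96, so extend:
-912 − 96 = -1008;  -4794 − 1008 = -5802;  -18414 − 5802 = -24216;  -57683 − 24216 = -81899

-81899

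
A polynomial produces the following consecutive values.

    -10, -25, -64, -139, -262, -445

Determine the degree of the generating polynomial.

3

-15, -39, -75, -123, -183
-24, -36, -48, -60
-12, -12, -12
The third differences are constant, so the polynomial has degree 3.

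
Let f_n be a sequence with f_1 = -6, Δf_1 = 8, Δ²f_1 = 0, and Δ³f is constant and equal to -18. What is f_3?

Build the table forward from the leading diagonal:
Δ³: -18, -18, -18
Δ²: 0, -18, -36
Δ: 8, 8, -10
f: -6, 2, 10

10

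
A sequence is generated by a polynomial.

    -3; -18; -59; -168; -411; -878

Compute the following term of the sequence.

-1683

D1: -15, -41, -109, -243, -467
D2: -26, -68, -134, -224
D3: -42, -66, -90
D4: -24, -24
Fourth differences constant at -24.
-90 − 24 = -114;  -224 − 114 = -338;  -467 − 338 = -805;  -878 − 805 = -1683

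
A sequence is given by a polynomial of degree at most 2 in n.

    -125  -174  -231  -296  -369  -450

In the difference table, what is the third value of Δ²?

First differences: -49, -57, -65, -73, -81
Second differences: -8, -8, -8, -8

-8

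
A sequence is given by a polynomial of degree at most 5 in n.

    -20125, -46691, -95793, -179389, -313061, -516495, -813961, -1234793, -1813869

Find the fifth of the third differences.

Δ: -26566, -49102, -83596, -133672, -203434, -297466, -420832, -579076
Δ²: -22536, -34494, -50076, -69762, -94032, -123366, -158244
Δ³: -11958, -15582, -19686, -24270, -29334, -34878
Δ⁴: -3624, -4104, -4584, -5064, -5544
Δ⁵: -480, -480, -480, -480

-29334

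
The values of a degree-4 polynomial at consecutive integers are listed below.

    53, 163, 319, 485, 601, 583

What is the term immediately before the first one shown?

1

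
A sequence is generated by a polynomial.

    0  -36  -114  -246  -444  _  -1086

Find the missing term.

-720

Using the first 5 terms:
D1: -36  -78  -132  -198
D2: -42  -54  -66
D3: -12  -12
Constant third difference = -12.
Extend forward: -66 − 12 = -78;  -198 − 78 = -276;  -444 − 276 = -720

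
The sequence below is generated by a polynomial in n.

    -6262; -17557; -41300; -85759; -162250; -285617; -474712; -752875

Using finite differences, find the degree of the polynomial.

5

First differences: -11295, -23743, -44459, -76491, -123367, -189095, -278163
Second differences: -12448, -20716, -32032, -46876, -65728, -89068
Third differences: -8268, -11316, -14844, -18852, -23340
Fourth differences: -3048, -3528, -4008, -4488
Fifth differences: -480, -480, -480
The fifth differences are constant, so the polynomial has degree 5.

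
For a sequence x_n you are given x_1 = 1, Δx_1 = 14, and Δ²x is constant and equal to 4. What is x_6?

111

Build the table forward from the leading diagonal:
Second differences: 4  4  4  4  4  4
First differences: 14  18  22  26  30  34
x: 1  15  33  55  81  111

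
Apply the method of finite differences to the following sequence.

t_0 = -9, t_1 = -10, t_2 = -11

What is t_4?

-13

Δ: -1 , -1
The first differences are constant (-1).
-11 − 1 = -12
-12 − 1 = -13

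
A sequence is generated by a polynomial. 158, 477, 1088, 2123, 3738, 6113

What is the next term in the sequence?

D1: 319, 611, 1035, 1615, 2375
D2: 292, 424, 580, 760
D3: 132, 156, 180
D4: 24, 24
Constant fourth difference = 24, so extend:
180 + 24 = 204;  760 + 204 = 964;  2375 + 964 = 3339;  6113 + 3339 = 9452

9452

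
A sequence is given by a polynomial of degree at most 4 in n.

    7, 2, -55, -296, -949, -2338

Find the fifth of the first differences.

-1389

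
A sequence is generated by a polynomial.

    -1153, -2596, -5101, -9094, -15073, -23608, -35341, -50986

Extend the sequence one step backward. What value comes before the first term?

-418

Δ: -1443, -2505, -3993, -5979, -8535, -11733, -15645
Δ²: -1062, -1488, -1986, -2556, -3198, -3912
Δ³: -426, -498, -570, -642, -714
Δ⁴: -72, -72, -72, -72
The fourth differences are constant at -72.
Work back: -426 + 72 = -354;  -1062 + 354 = -708;  -1443 + 708 = -735;  -1153 + 735 = -418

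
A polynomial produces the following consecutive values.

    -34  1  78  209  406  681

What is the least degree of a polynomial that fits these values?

3

D1: 35, 77, 131, 197, 275
D2: 42, 54, 66, 78
D3: 12, 12, 12
The third differences are constant, so the polynomial has degree 3.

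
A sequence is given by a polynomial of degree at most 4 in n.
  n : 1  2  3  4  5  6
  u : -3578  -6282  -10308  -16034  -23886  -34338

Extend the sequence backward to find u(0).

-1866

Δ: -2704  -4026  -5726  -7852  -10452
Δ²: -1322  -1700  -2126  -2600
Δ³: -378  -426  -474
Δ⁴: -48  -48
The fourth differences are constant at -48.
Work back: -378 + 48 = -330;  -1322 + 330 = -992;  -2704 + 992 = -1712;  -3578 + 1712 = -1866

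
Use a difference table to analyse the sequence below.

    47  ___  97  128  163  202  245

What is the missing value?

Using the last 5 terms:
First differences: 31, 35, 39, 43
Second differences: 4, 4, 4
Constant second difference = 4.
Extend backward: 31 − 4 = 27;  97 − 27 = 70

70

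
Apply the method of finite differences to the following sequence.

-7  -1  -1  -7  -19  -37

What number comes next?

First differences: 6 , 0 , -6 , -12 , -18
Second differences: -6 , -6 , -6 , -6
Second differences constant at -6.
-18 − 6 = -24;  -37 − 24 = -61

-61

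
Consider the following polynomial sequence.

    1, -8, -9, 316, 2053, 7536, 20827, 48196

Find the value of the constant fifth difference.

First differences: -9, -1, 325, 1737, 5483, 13291, 27369
Second differences: 8, 326, 1412, 3746, 7808, 14078
Third differences: 318, 1086, 2334, 4062, 6270
Fourth differences: 768, 1248, 1728, 2208
Fifth differences: 480, 480, 480

480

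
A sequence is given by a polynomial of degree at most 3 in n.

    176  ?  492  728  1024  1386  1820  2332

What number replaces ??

310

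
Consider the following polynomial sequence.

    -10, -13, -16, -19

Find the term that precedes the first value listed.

-7

Δ: -3  -3  -3
The first differences are constant at -3.
Work back: -10 + 3 = -7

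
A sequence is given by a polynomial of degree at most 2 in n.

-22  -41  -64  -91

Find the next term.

-122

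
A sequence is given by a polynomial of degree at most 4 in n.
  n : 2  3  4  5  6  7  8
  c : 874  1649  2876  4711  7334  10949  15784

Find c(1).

419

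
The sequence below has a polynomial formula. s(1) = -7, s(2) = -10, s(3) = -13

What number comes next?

-16

D1: -3, -3
The first differences are constant (-3).
-13 − 3 = -16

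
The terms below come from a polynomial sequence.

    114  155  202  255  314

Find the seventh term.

Δ: 41, 47, 53, 59
Δ²: 6, 6, 6
Constant second difference = 6, so extend:
59 + 6 = 65;  314 + 65 = 379
65 + 6 = 71;  379 + 71 = 450

450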